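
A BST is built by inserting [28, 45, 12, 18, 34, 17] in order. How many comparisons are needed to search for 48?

Search path for 48: 28 -> 45
Found: False
Comparisons: 2


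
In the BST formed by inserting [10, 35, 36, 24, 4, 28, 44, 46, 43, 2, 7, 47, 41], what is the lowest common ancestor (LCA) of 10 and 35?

Tree insertion order: [10, 35, 36, 24, 4, 28, 44, 46, 43, 2, 7, 47, 41]
Tree (level-order array): [10, 4, 35, 2, 7, 24, 36, None, None, None, None, None, 28, None, 44, None, None, 43, 46, 41, None, None, 47]
In a BST, the LCA of p=10, q=35 is the first node v on the
root-to-leaf path with p <= v <= q (go left if both < v, right if both > v).
Walk from root:
  at 10: 10 <= 10 <= 35, this is the LCA
LCA = 10


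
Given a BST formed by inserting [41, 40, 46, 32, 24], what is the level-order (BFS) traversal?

Tree insertion order: [41, 40, 46, 32, 24]
Tree (level-order array): [41, 40, 46, 32, None, None, None, 24]
BFS from the root, enqueuing left then right child of each popped node:
  queue [41] -> pop 41, enqueue [40, 46], visited so far: [41]
  queue [40, 46] -> pop 40, enqueue [32], visited so far: [41, 40]
  queue [46, 32] -> pop 46, enqueue [none], visited so far: [41, 40, 46]
  queue [32] -> pop 32, enqueue [24], visited so far: [41, 40, 46, 32]
  queue [24] -> pop 24, enqueue [none], visited so far: [41, 40, 46, 32, 24]
Result: [41, 40, 46, 32, 24]


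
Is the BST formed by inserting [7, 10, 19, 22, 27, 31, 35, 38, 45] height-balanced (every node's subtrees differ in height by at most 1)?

Tree (level-order array): [7, None, 10, None, 19, None, 22, None, 27, None, 31, None, 35, None, 38, None, 45]
Definition: a tree is height-balanced if, at every node, |h(left) - h(right)| <= 1 (empty subtree has height -1).
Bottom-up per-node check:
  node 45: h_left=-1, h_right=-1, diff=0 [OK], height=0
  node 38: h_left=-1, h_right=0, diff=1 [OK], height=1
  node 35: h_left=-1, h_right=1, diff=2 [FAIL (|-1-1|=2 > 1)], height=2
  node 31: h_left=-1, h_right=2, diff=3 [FAIL (|-1-2|=3 > 1)], height=3
  node 27: h_left=-1, h_right=3, diff=4 [FAIL (|-1-3|=4 > 1)], height=4
  node 22: h_left=-1, h_right=4, diff=5 [FAIL (|-1-4|=5 > 1)], height=5
  node 19: h_left=-1, h_right=5, diff=6 [FAIL (|-1-5|=6 > 1)], height=6
  node 10: h_left=-1, h_right=6, diff=7 [FAIL (|-1-6|=7 > 1)], height=7
  node 7: h_left=-1, h_right=7, diff=8 [FAIL (|-1-7|=8 > 1)], height=8
Node 35 violates the condition: |-1 - 1| = 2 > 1.
Result: Not balanced


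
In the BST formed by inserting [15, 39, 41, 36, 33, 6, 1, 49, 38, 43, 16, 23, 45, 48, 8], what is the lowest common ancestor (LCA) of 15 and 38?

Tree insertion order: [15, 39, 41, 36, 33, 6, 1, 49, 38, 43, 16, 23, 45, 48, 8]
Tree (level-order array): [15, 6, 39, 1, 8, 36, 41, None, None, None, None, 33, 38, None, 49, 16, None, None, None, 43, None, None, 23, None, 45, None, None, None, 48]
In a BST, the LCA of p=15, q=38 is the first node v on the
root-to-leaf path with p <= v <= q (go left if both < v, right if both > v).
Walk from root:
  at 15: 15 <= 15 <= 38, this is the LCA
LCA = 15


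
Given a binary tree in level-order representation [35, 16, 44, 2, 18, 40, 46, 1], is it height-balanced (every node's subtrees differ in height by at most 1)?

Tree (level-order array): [35, 16, 44, 2, 18, 40, 46, 1]
Definition: a tree is height-balanced if, at every node, |h(left) - h(right)| <= 1 (empty subtree has height -1).
Bottom-up per-node check:
  node 1: h_left=-1, h_right=-1, diff=0 [OK], height=0
  node 2: h_left=0, h_right=-1, diff=1 [OK], height=1
  node 18: h_left=-1, h_right=-1, diff=0 [OK], height=0
  node 16: h_left=1, h_right=0, diff=1 [OK], height=2
  node 40: h_left=-1, h_right=-1, diff=0 [OK], height=0
  node 46: h_left=-1, h_right=-1, diff=0 [OK], height=0
  node 44: h_left=0, h_right=0, diff=0 [OK], height=1
  node 35: h_left=2, h_right=1, diff=1 [OK], height=3
All nodes satisfy the balance condition.
Result: Balanced


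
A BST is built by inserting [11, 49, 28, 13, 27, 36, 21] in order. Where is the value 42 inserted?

Starting tree (level order): [11, None, 49, 28, None, 13, 36, None, 27, None, None, 21]
Insertion path: 11 -> 49 -> 28 -> 36
Result: insert 42 as right child of 36
Final tree (level order): [11, None, 49, 28, None, 13, 36, None, 27, None, 42, 21]


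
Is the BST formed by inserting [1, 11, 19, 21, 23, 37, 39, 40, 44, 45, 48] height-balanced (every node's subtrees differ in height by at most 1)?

Tree (level-order array): [1, None, 11, None, 19, None, 21, None, 23, None, 37, None, 39, None, 40, None, 44, None, 45, None, 48]
Definition: a tree is height-balanced if, at every node, |h(left) - h(right)| <= 1 (empty subtree has height -1).
Bottom-up per-node check:
  node 48: h_left=-1, h_right=-1, diff=0 [OK], height=0
  node 45: h_left=-1, h_right=0, diff=1 [OK], height=1
  node 44: h_left=-1, h_right=1, diff=2 [FAIL (|-1-1|=2 > 1)], height=2
  node 40: h_left=-1, h_right=2, diff=3 [FAIL (|-1-2|=3 > 1)], height=3
  node 39: h_left=-1, h_right=3, diff=4 [FAIL (|-1-3|=4 > 1)], height=4
  node 37: h_left=-1, h_right=4, diff=5 [FAIL (|-1-4|=5 > 1)], height=5
  node 23: h_left=-1, h_right=5, diff=6 [FAIL (|-1-5|=6 > 1)], height=6
  node 21: h_left=-1, h_right=6, diff=7 [FAIL (|-1-6|=7 > 1)], height=7
  node 19: h_left=-1, h_right=7, diff=8 [FAIL (|-1-7|=8 > 1)], height=8
  node 11: h_left=-1, h_right=8, diff=9 [FAIL (|-1-8|=9 > 1)], height=9
  node 1: h_left=-1, h_right=9, diff=10 [FAIL (|-1-9|=10 > 1)], height=10
Node 44 violates the condition: |-1 - 1| = 2 > 1.
Result: Not balanced


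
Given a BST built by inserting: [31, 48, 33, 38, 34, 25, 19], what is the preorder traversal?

Tree insertion order: [31, 48, 33, 38, 34, 25, 19]
Tree (level-order array): [31, 25, 48, 19, None, 33, None, None, None, None, 38, 34]
Preorder traversal: [31, 25, 19, 48, 33, 38, 34]


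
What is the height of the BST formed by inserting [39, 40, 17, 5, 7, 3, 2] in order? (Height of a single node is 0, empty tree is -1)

Insertion order: [39, 40, 17, 5, 7, 3, 2]
Tree (level-order array): [39, 17, 40, 5, None, None, None, 3, 7, 2]
Compute height bottom-up (empty subtree = -1):
  height(2) = 1 + max(-1, -1) = 0
  height(3) = 1 + max(0, -1) = 1
  height(7) = 1 + max(-1, -1) = 0
  height(5) = 1 + max(1, 0) = 2
  height(17) = 1 + max(2, -1) = 3
  height(40) = 1 + max(-1, -1) = 0
  height(39) = 1 + max(3, 0) = 4
Height = 4


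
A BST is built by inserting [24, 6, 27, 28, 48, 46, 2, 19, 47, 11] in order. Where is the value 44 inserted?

Starting tree (level order): [24, 6, 27, 2, 19, None, 28, None, None, 11, None, None, 48, None, None, 46, None, None, 47]
Insertion path: 24 -> 27 -> 28 -> 48 -> 46
Result: insert 44 as left child of 46
Final tree (level order): [24, 6, 27, 2, 19, None, 28, None, None, 11, None, None, 48, None, None, 46, None, 44, 47]


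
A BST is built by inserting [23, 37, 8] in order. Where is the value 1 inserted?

Starting tree (level order): [23, 8, 37]
Insertion path: 23 -> 8
Result: insert 1 as left child of 8
Final tree (level order): [23, 8, 37, 1]


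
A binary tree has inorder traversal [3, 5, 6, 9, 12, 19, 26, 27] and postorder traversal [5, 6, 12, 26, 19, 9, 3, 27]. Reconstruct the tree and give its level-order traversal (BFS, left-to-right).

Inorder:   [3, 5, 6, 9, 12, 19, 26, 27]
Postorder: [5, 6, 12, 26, 19, 9, 3, 27]
Algorithm: postorder visits root last, so walk postorder right-to-left;
each value is the root of the current inorder slice — split it at that
value, recurse on the right subtree first, then the left.
Recursive splits:
  root=27; inorder splits into left=[3, 5, 6, 9, 12, 19, 26], right=[]
  root=3; inorder splits into left=[], right=[5, 6, 9, 12, 19, 26]
  root=9; inorder splits into left=[5, 6], right=[12, 19, 26]
  root=19; inorder splits into left=[12], right=[26]
  root=26; inorder splits into left=[], right=[]
  root=12; inorder splits into left=[], right=[]
  root=6; inorder splits into left=[5], right=[]
  root=5; inorder splits into left=[], right=[]
Reconstructed level-order: [27, 3, 9, 6, 19, 5, 12, 26]


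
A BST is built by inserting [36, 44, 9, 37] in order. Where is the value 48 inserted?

Starting tree (level order): [36, 9, 44, None, None, 37]
Insertion path: 36 -> 44
Result: insert 48 as right child of 44
Final tree (level order): [36, 9, 44, None, None, 37, 48]


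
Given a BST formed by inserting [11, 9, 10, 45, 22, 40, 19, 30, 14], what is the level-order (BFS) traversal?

Tree insertion order: [11, 9, 10, 45, 22, 40, 19, 30, 14]
Tree (level-order array): [11, 9, 45, None, 10, 22, None, None, None, 19, 40, 14, None, 30]
BFS from the root, enqueuing left then right child of each popped node:
  queue [11] -> pop 11, enqueue [9, 45], visited so far: [11]
  queue [9, 45] -> pop 9, enqueue [10], visited so far: [11, 9]
  queue [45, 10] -> pop 45, enqueue [22], visited so far: [11, 9, 45]
  queue [10, 22] -> pop 10, enqueue [none], visited so far: [11, 9, 45, 10]
  queue [22] -> pop 22, enqueue [19, 40], visited so far: [11, 9, 45, 10, 22]
  queue [19, 40] -> pop 19, enqueue [14], visited so far: [11, 9, 45, 10, 22, 19]
  queue [40, 14] -> pop 40, enqueue [30], visited so far: [11, 9, 45, 10, 22, 19, 40]
  queue [14, 30] -> pop 14, enqueue [none], visited so far: [11, 9, 45, 10, 22, 19, 40, 14]
  queue [30] -> pop 30, enqueue [none], visited so far: [11, 9, 45, 10, 22, 19, 40, 14, 30]
Result: [11, 9, 45, 10, 22, 19, 40, 14, 30]


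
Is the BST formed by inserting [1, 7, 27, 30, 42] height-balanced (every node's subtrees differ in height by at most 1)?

Tree (level-order array): [1, None, 7, None, 27, None, 30, None, 42]
Definition: a tree is height-balanced if, at every node, |h(left) - h(right)| <= 1 (empty subtree has height -1).
Bottom-up per-node check:
  node 42: h_left=-1, h_right=-1, diff=0 [OK], height=0
  node 30: h_left=-1, h_right=0, diff=1 [OK], height=1
  node 27: h_left=-1, h_right=1, diff=2 [FAIL (|-1-1|=2 > 1)], height=2
  node 7: h_left=-1, h_right=2, diff=3 [FAIL (|-1-2|=3 > 1)], height=3
  node 1: h_left=-1, h_right=3, diff=4 [FAIL (|-1-3|=4 > 1)], height=4
Node 27 violates the condition: |-1 - 1| = 2 > 1.
Result: Not balanced


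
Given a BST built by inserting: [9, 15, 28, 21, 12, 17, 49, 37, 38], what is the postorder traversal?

Tree insertion order: [9, 15, 28, 21, 12, 17, 49, 37, 38]
Tree (level-order array): [9, None, 15, 12, 28, None, None, 21, 49, 17, None, 37, None, None, None, None, 38]
Postorder traversal: [12, 17, 21, 38, 37, 49, 28, 15, 9]


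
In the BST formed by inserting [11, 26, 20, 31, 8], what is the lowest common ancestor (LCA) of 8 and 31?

Tree insertion order: [11, 26, 20, 31, 8]
Tree (level-order array): [11, 8, 26, None, None, 20, 31]
In a BST, the LCA of p=8, q=31 is the first node v on the
root-to-leaf path with p <= v <= q (go left if both < v, right if both > v).
Walk from root:
  at 11: 8 <= 11 <= 31, this is the LCA
LCA = 11


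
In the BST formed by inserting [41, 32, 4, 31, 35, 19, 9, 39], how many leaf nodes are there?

Tree built from: [41, 32, 4, 31, 35, 19, 9, 39]
Tree (level-order array): [41, 32, None, 4, 35, None, 31, None, 39, 19, None, None, None, 9]
Rule: A leaf has 0 children.
Per-node child counts:
  node 41: 1 child(ren)
  node 32: 2 child(ren)
  node 4: 1 child(ren)
  node 31: 1 child(ren)
  node 19: 1 child(ren)
  node 9: 0 child(ren)
  node 35: 1 child(ren)
  node 39: 0 child(ren)
Matching nodes: [9, 39]
Count of leaf nodes: 2


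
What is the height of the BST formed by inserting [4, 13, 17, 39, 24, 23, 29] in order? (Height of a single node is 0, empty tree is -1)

Insertion order: [4, 13, 17, 39, 24, 23, 29]
Tree (level-order array): [4, None, 13, None, 17, None, 39, 24, None, 23, 29]
Compute height bottom-up (empty subtree = -1):
  height(23) = 1 + max(-1, -1) = 0
  height(29) = 1 + max(-1, -1) = 0
  height(24) = 1 + max(0, 0) = 1
  height(39) = 1 + max(1, -1) = 2
  height(17) = 1 + max(-1, 2) = 3
  height(13) = 1 + max(-1, 3) = 4
  height(4) = 1 + max(-1, 4) = 5
Height = 5


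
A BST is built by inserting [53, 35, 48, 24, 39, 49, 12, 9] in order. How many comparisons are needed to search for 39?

Search path for 39: 53 -> 35 -> 48 -> 39
Found: True
Comparisons: 4


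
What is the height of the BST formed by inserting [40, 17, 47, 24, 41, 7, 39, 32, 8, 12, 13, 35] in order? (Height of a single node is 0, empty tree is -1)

Insertion order: [40, 17, 47, 24, 41, 7, 39, 32, 8, 12, 13, 35]
Tree (level-order array): [40, 17, 47, 7, 24, 41, None, None, 8, None, 39, None, None, None, 12, 32, None, None, 13, None, 35]
Compute height bottom-up (empty subtree = -1):
  height(13) = 1 + max(-1, -1) = 0
  height(12) = 1 + max(-1, 0) = 1
  height(8) = 1 + max(-1, 1) = 2
  height(7) = 1 + max(-1, 2) = 3
  height(35) = 1 + max(-1, -1) = 0
  height(32) = 1 + max(-1, 0) = 1
  height(39) = 1 + max(1, -1) = 2
  height(24) = 1 + max(-1, 2) = 3
  height(17) = 1 + max(3, 3) = 4
  height(41) = 1 + max(-1, -1) = 0
  height(47) = 1 + max(0, -1) = 1
  height(40) = 1 + max(4, 1) = 5
Height = 5


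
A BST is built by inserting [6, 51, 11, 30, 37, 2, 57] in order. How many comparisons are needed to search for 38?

Search path for 38: 6 -> 51 -> 11 -> 30 -> 37
Found: False
Comparisons: 5


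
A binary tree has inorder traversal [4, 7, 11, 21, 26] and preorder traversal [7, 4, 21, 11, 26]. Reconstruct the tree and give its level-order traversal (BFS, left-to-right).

Inorder:  [4, 7, 11, 21, 26]
Preorder: [7, 4, 21, 11, 26]
Algorithm: preorder visits root first, so consume preorder in order;
for each root, split the current inorder slice at that value into
left-subtree inorder and right-subtree inorder, then recurse.
Recursive splits:
  root=7; inorder splits into left=[4], right=[11, 21, 26]
  root=4; inorder splits into left=[], right=[]
  root=21; inorder splits into left=[11], right=[26]
  root=11; inorder splits into left=[], right=[]
  root=26; inorder splits into left=[], right=[]
Reconstructed level-order: [7, 4, 21, 11, 26]


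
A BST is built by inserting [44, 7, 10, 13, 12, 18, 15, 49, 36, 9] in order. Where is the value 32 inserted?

Starting tree (level order): [44, 7, 49, None, 10, None, None, 9, 13, None, None, 12, 18, None, None, 15, 36]
Insertion path: 44 -> 7 -> 10 -> 13 -> 18 -> 36
Result: insert 32 as left child of 36
Final tree (level order): [44, 7, 49, None, 10, None, None, 9, 13, None, None, 12, 18, None, None, 15, 36, None, None, 32]


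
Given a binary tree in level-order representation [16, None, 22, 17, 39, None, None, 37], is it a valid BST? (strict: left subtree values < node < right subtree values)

Level-order array: [16, None, 22, 17, 39, None, None, 37]
Validate using subtree bounds (lo, hi): at each node, require lo < value < hi,
then recurse left with hi=value and right with lo=value.
Preorder trace (stopping at first violation):
  at node 16 with bounds (-inf, +inf): OK
  at node 22 with bounds (16, +inf): OK
  at node 17 with bounds (16, 22): OK
  at node 39 with bounds (22, +inf): OK
  at node 37 with bounds (22, 39): OK
No violation found at any node.
Result: Valid BST


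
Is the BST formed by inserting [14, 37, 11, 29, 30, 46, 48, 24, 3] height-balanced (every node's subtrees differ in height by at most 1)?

Tree (level-order array): [14, 11, 37, 3, None, 29, 46, None, None, 24, 30, None, 48]
Definition: a tree is height-balanced if, at every node, |h(left) - h(right)| <= 1 (empty subtree has height -1).
Bottom-up per-node check:
  node 3: h_left=-1, h_right=-1, diff=0 [OK], height=0
  node 11: h_left=0, h_right=-1, diff=1 [OK], height=1
  node 24: h_left=-1, h_right=-1, diff=0 [OK], height=0
  node 30: h_left=-1, h_right=-1, diff=0 [OK], height=0
  node 29: h_left=0, h_right=0, diff=0 [OK], height=1
  node 48: h_left=-1, h_right=-1, diff=0 [OK], height=0
  node 46: h_left=-1, h_right=0, diff=1 [OK], height=1
  node 37: h_left=1, h_right=1, diff=0 [OK], height=2
  node 14: h_left=1, h_right=2, diff=1 [OK], height=3
All nodes satisfy the balance condition.
Result: Balanced


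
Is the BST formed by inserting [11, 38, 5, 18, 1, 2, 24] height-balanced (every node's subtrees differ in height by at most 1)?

Tree (level-order array): [11, 5, 38, 1, None, 18, None, None, 2, None, 24]
Definition: a tree is height-balanced if, at every node, |h(left) - h(right)| <= 1 (empty subtree has height -1).
Bottom-up per-node check:
  node 2: h_left=-1, h_right=-1, diff=0 [OK], height=0
  node 1: h_left=-1, h_right=0, diff=1 [OK], height=1
  node 5: h_left=1, h_right=-1, diff=2 [FAIL (|1--1|=2 > 1)], height=2
  node 24: h_left=-1, h_right=-1, diff=0 [OK], height=0
  node 18: h_left=-1, h_right=0, diff=1 [OK], height=1
  node 38: h_left=1, h_right=-1, diff=2 [FAIL (|1--1|=2 > 1)], height=2
  node 11: h_left=2, h_right=2, diff=0 [OK], height=3
Node 5 violates the condition: |1 - -1| = 2 > 1.
Result: Not balanced


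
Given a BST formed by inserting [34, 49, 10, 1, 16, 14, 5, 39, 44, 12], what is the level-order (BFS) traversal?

Tree insertion order: [34, 49, 10, 1, 16, 14, 5, 39, 44, 12]
Tree (level-order array): [34, 10, 49, 1, 16, 39, None, None, 5, 14, None, None, 44, None, None, 12]
BFS from the root, enqueuing left then right child of each popped node:
  queue [34] -> pop 34, enqueue [10, 49], visited so far: [34]
  queue [10, 49] -> pop 10, enqueue [1, 16], visited so far: [34, 10]
  queue [49, 1, 16] -> pop 49, enqueue [39], visited so far: [34, 10, 49]
  queue [1, 16, 39] -> pop 1, enqueue [5], visited so far: [34, 10, 49, 1]
  queue [16, 39, 5] -> pop 16, enqueue [14], visited so far: [34, 10, 49, 1, 16]
  queue [39, 5, 14] -> pop 39, enqueue [44], visited so far: [34, 10, 49, 1, 16, 39]
  queue [5, 14, 44] -> pop 5, enqueue [none], visited so far: [34, 10, 49, 1, 16, 39, 5]
  queue [14, 44] -> pop 14, enqueue [12], visited so far: [34, 10, 49, 1, 16, 39, 5, 14]
  queue [44, 12] -> pop 44, enqueue [none], visited so far: [34, 10, 49, 1, 16, 39, 5, 14, 44]
  queue [12] -> pop 12, enqueue [none], visited so far: [34, 10, 49, 1, 16, 39, 5, 14, 44, 12]
Result: [34, 10, 49, 1, 16, 39, 5, 14, 44, 12]


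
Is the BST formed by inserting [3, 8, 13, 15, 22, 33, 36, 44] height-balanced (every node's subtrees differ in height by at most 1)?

Tree (level-order array): [3, None, 8, None, 13, None, 15, None, 22, None, 33, None, 36, None, 44]
Definition: a tree is height-balanced if, at every node, |h(left) - h(right)| <= 1 (empty subtree has height -1).
Bottom-up per-node check:
  node 44: h_left=-1, h_right=-1, diff=0 [OK], height=0
  node 36: h_left=-1, h_right=0, diff=1 [OK], height=1
  node 33: h_left=-1, h_right=1, diff=2 [FAIL (|-1-1|=2 > 1)], height=2
  node 22: h_left=-1, h_right=2, diff=3 [FAIL (|-1-2|=3 > 1)], height=3
  node 15: h_left=-1, h_right=3, diff=4 [FAIL (|-1-3|=4 > 1)], height=4
  node 13: h_left=-1, h_right=4, diff=5 [FAIL (|-1-4|=5 > 1)], height=5
  node 8: h_left=-1, h_right=5, diff=6 [FAIL (|-1-5|=6 > 1)], height=6
  node 3: h_left=-1, h_right=6, diff=7 [FAIL (|-1-6|=7 > 1)], height=7
Node 33 violates the condition: |-1 - 1| = 2 > 1.
Result: Not balanced


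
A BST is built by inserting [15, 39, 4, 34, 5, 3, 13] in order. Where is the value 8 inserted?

Starting tree (level order): [15, 4, 39, 3, 5, 34, None, None, None, None, 13]
Insertion path: 15 -> 4 -> 5 -> 13
Result: insert 8 as left child of 13
Final tree (level order): [15, 4, 39, 3, 5, 34, None, None, None, None, 13, None, None, 8]


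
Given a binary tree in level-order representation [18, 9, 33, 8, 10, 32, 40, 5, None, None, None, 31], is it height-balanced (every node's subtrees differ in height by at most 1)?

Tree (level-order array): [18, 9, 33, 8, 10, 32, 40, 5, None, None, None, 31]
Definition: a tree is height-balanced if, at every node, |h(left) - h(right)| <= 1 (empty subtree has height -1).
Bottom-up per-node check:
  node 5: h_left=-1, h_right=-1, diff=0 [OK], height=0
  node 8: h_left=0, h_right=-1, diff=1 [OK], height=1
  node 10: h_left=-1, h_right=-1, diff=0 [OK], height=0
  node 9: h_left=1, h_right=0, diff=1 [OK], height=2
  node 31: h_left=-1, h_right=-1, diff=0 [OK], height=0
  node 32: h_left=0, h_right=-1, diff=1 [OK], height=1
  node 40: h_left=-1, h_right=-1, diff=0 [OK], height=0
  node 33: h_left=1, h_right=0, diff=1 [OK], height=2
  node 18: h_left=2, h_right=2, diff=0 [OK], height=3
All nodes satisfy the balance condition.
Result: Balanced


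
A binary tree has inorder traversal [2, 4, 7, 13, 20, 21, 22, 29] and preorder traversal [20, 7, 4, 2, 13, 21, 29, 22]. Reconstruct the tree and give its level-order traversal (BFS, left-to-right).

Inorder:  [2, 4, 7, 13, 20, 21, 22, 29]
Preorder: [20, 7, 4, 2, 13, 21, 29, 22]
Algorithm: preorder visits root first, so consume preorder in order;
for each root, split the current inorder slice at that value into
left-subtree inorder and right-subtree inorder, then recurse.
Recursive splits:
  root=20; inorder splits into left=[2, 4, 7, 13], right=[21, 22, 29]
  root=7; inorder splits into left=[2, 4], right=[13]
  root=4; inorder splits into left=[2], right=[]
  root=2; inorder splits into left=[], right=[]
  root=13; inorder splits into left=[], right=[]
  root=21; inorder splits into left=[], right=[22, 29]
  root=29; inorder splits into left=[22], right=[]
  root=22; inorder splits into left=[], right=[]
Reconstructed level-order: [20, 7, 21, 4, 13, 29, 2, 22]


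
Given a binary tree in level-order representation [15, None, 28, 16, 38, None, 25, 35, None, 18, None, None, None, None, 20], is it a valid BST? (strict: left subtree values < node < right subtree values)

Level-order array: [15, None, 28, 16, 38, None, 25, 35, None, 18, None, None, None, None, 20]
Validate using subtree bounds (lo, hi): at each node, require lo < value < hi,
then recurse left with hi=value and right with lo=value.
Preorder trace (stopping at first violation):
  at node 15 with bounds (-inf, +inf): OK
  at node 28 with bounds (15, +inf): OK
  at node 16 with bounds (15, 28): OK
  at node 25 with bounds (16, 28): OK
  at node 18 with bounds (16, 25): OK
  at node 20 with bounds (18, 25): OK
  at node 38 with bounds (28, +inf): OK
  at node 35 with bounds (28, 38): OK
No violation found at any node.
Result: Valid BST


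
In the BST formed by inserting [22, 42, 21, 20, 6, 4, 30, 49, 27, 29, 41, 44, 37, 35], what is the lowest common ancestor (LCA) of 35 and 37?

Tree insertion order: [22, 42, 21, 20, 6, 4, 30, 49, 27, 29, 41, 44, 37, 35]
Tree (level-order array): [22, 21, 42, 20, None, 30, 49, 6, None, 27, 41, 44, None, 4, None, None, 29, 37, None, None, None, None, None, None, None, 35]
In a BST, the LCA of p=35, q=37 is the first node v on the
root-to-leaf path with p <= v <= q (go left if both < v, right if both > v).
Walk from root:
  at 22: both 35 and 37 > 22, go right
  at 42: both 35 and 37 < 42, go left
  at 30: both 35 and 37 > 30, go right
  at 41: both 35 and 37 < 41, go left
  at 37: 35 <= 37 <= 37, this is the LCA
LCA = 37


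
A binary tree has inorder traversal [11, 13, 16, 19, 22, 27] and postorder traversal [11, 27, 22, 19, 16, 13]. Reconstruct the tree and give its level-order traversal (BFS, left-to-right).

Inorder:   [11, 13, 16, 19, 22, 27]
Postorder: [11, 27, 22, 19, 16, 13]
Algorithm: postorder visits root last, so walk postorder right-to-left;
each value is the root of the current inorder slice — split it at that
value, recurse on the right subtree first, then the left.
Recursive splits:
  root=13; inorder splits into left=[11], right=[16, 19, 22, 27]
  root=16; inorder splits into left=[], right=[19, 22, 27]
  root=19; inorder splits into left=[], right=[22, 27]
  root=22; inorder splits into left=[], right=[27]
  root=27; inorder splits into left=[], right=[]
  root=11; inorder splits into left=[], right=[]
Reconstructed level-order: [13, 11, 16, 19, 22, 27]


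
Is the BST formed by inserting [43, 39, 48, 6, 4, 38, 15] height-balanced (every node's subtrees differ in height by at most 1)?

Tree (level-order array): [43, 39, 48, 6, None, None, None, 4, 38, None, None, 15]
Definition: a tree is height-balanced if, at every node, |h(left) - h(right)| <= 1 (empty subtree has height -1).
Bottom-up per-node check:
  node 4: h_left=-1, h_right=-1, diff=0 [OK], height=0
  node 15: h_left=-1, h_right=-1, diff=0 [OK], height=0
  node 38: h_left=0, h_right=-1, diff=1 [OK], height=1
  node 6: h_left=0, h_right=1, diff=1 [OK], height=2
  node 39: h_left=2, h_right=-1, diff=3 [FAIL (|2--1|=3 > 1)], height=3
  node 48: h_left=-1, h_right=-1, diff=0 [OK], height=0
  node 43: h_left=3, h_right=0, diff=3 [FAIL (|3-0|=3 > 1)], height=4
Node 39 violates the condition: |2 - -1| = 3 > 1.
Result: Not balanced


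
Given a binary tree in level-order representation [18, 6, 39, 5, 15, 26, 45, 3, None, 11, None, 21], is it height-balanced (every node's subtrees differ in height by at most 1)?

Tree (level-order array): [18, 6, 39, 5, 15, 26, 45, 3, None, 11, None, 21]
Definition: a tree is height-balanced if, at every node, |h(left) - h(right)| <= 1 (empty subtree has height -1).
Bottom-up per-node check:
  node 3: h_left=-1, h_right=-1, diff=0 [OK], height=0
  node 5: h_left=0, h_right=-1, diff=1 [OK], height=1
  node 11: h_left=-1, h_right=-1, diff=0 [OK], height=0
  node 15: h_left=0, h_right=-1, diff=1 [OK], height=1
  node 6: h_left=1, h_right=1, diff=0 [OK], height=2
  node 21: h_left=-1, h_right=-1, diff=0 [OK], height=0
  node 26: h_left=0, h_right=-1, diff=1 [OK], height=1
  node 45: h_left=-1, h_right=-1, diff=0 [OK], height=0
  node 39: h_left=1, h_right=0, diff=1 [OK], height=2
  node 18: h_left=2, h_right=2, diff=0 [OK], height=3
All nodes satisfy the balance condition.
Result: Balanced


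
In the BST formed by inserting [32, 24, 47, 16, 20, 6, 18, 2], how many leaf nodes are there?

Tree built from: [32, 24, 47, 16, 20, 6, 18, 2]
Tree (level-order array): [32, 24, 47, 16, None, None, None, 6, 20, 2, None, 18]
Rule: A leaf has 0 children.
Per-node child counts:
  node 32: 2 child(ren)
  node 24: 1 child(ren)
  node 16: 2 child(ren)
  node 6: 1 child(ren)
  node 2: 0 child(ren)
  node 20: 1 child(ren)
  node 18: 0 child(ren)
  node 47: 0 child(ren)
Matching nodes: [2, 18, 47]
Count of leaf nodes: 3


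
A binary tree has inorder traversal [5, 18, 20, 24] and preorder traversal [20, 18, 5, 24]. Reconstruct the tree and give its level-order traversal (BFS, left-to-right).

Inorder:  [5, 18, 20, 24]
Preorder: [20, 18, 5, 24]
Algorithm: preorder visits root first, so consume preorder in order;
for each root, split the current inorder slice at that value into
left-subtree inorder and right-subtree inorder, then recurse.
Recursive splits:
  root=20; inorder splits into left=[5, 18], right=[24]
  root=18; inorder splits into left=[5], right=[]
  root=5; inorder splits into left=[], right=[]
  root=24; inorder splits into left=[], right=[]
Reconstructed level-order: [20, 18, 24, 5]


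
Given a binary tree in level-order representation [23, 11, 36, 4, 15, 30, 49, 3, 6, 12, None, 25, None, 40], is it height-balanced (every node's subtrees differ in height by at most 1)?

Tree (level-order array): [23, 11, 36, 4, 15, 30, 49, 3, 6, 12, None, 25, None, 40]
Definition: a tree is height-balanced if, at every node, |h(left) - h(right)| <= 1 (empty subtree has height -1).
Bottom-up per-node check:
  node 3: h_left=-1, h_right=-1, diff=0 [OK], height=0
  node 6: h_left=-1, h_right=-1, diff=0 [OK], height=0
  node 4: h_left=0, h_right=0, diff=0 [OK], height=1
  node 12: h_left=-1, h_right=-1, diff=0 [OK], height=0
  node 15: h_left=0, h_right=-1, diff=1 [OK], height=1
  node 11: h_left=1, h_right=1, diff=0 [OK], height=2
  node 25: h_left=-1, h_right=-1, diff=0 [OK], height=0
  node 30: h_left=0, h_right=-1, diff=1 [OK], height=1
  node 40: h_left=-1, h_right=-1, diff=0 [OK], height=0
  node 49: h_left=0, h_right=-1, diff=1 [OK], height=1
  node 36: h_left=1, h_right=1, diff=0 [OK], height=2
  node 23: h_left=2, h_right=2, diff=0 [OK], height=3
All nodes satisfy the balance condition.
Result: Balanced


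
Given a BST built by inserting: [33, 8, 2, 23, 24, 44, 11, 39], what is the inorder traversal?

Tree insertion order: [33, 8, 2, 23, 24, 44, 11, 39]
Tree (level-order array): [33, 8, 44, 2, 23, 39, None, None, None, 11, 24]
Inorder traversal: [2, 8, 11, 23, 24, 33, 39, 44]


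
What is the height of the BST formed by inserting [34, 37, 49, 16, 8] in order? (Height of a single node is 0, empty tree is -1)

Insertion order: [34, 37, 49, 16, 8]
Tree (level-order array): [34, 16, 37, 8, None, None, 49]
Compute height bottom-up (empty subtree = -1):
  height(8) = 1 + max(-1, -1) = 0
  height(16) = 1 + max(0, -1) = 1
  height(49) = 1 + max(-1, -1) = 0
  height(37) = 1 + max(-1, 0) = 1
  height(34) = 1 + max(1, 1) = 2
Height = 2


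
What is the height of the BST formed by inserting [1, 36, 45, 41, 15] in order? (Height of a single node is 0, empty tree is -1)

Insertion order: [1, 36, 45, 41, 15]
Tree (level-order array): [1, None, 36, 15, 45, None, None, 41]
Compute height bottom-up (empty subtree = -1):
  height(15) = 1 + max(-1, -1) = 0
  height(41) = 1 + max(-1, -1) = 0
  height(45) = 1 + max(0, -1) = 1
  height(36) = 1 + max(0, 1) = 2
  height(1) = 1 + max(-1, 2) = 3
Height = 3


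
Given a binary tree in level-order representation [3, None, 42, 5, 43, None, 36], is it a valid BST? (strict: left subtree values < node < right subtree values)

Level-order array: [3, None, 42, 5, 43, None, 36]
Validate using subtree bounds (lo, hi): at each node, require lo < value < hi,
then recurse left with hi=value and right with lo=value.
Preorder trace (stopping at first violation):
  at node 3 with bounds (-inf, +inf): OK
  at node 42 with bounds (3, +inf): OK
  at node 5 with bounds (3, 42): OK
  at node 36 with bounds (5, 42): OK
  at node 43 with bounds (42, +inf): OK
No violation found at any node.
Result: Valid BST


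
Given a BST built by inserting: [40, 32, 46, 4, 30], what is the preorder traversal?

Tree insertion order: [40, 32, 46, 4, 30]
Tree (level-order array): [40, 32, 46, 4, None, None, None, None, 30]
Preorder traversal: [40, 32, 4, 30, 46]


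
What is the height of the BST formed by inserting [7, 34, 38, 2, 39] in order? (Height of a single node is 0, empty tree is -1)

Insertion order: [7, 34, 38, 2, 39]
Tree (level-order array): [7, 2, 34, None, None, None, 38, None, 39]
Compute height bottom-up (empty subtree = -1):
  height(2) = 1 + max(-1, -1) = 0
  height(39) = 1 + max(-1, -1) = 0
  height(38) = 1 + max(-1, 0) = 1
  height(34) = 1 + max(-1, 1) = 2
  height(7) = 1 + max(0, 2) = 3
Height = 3


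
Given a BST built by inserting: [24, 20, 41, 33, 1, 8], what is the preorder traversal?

Tree insertion order: [24, 20, 41, 33, 1, 8]
Tree (level-order array): [24, 20, 41, 1, None, 33, None, None, 8]
Preorder traversal: [24, 20, 1, 8, 41, 33]


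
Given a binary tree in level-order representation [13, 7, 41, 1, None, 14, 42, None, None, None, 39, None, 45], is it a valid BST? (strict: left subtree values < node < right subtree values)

Level-order array: [13, 7, 41, 1, None, 14, 42, None, None, None, 39, None, 45]
Validate using subtree bounds (lo, hi): at each node, require lo < value < hi,
then recurse left with hi=value and right with lo=value.
Preorder trace (stopping at first violation):
  at node 13 with bounds (-inf, +inf): OK
  at node 7 with bounds (-inf, 13): OK
  at node 1 with bounds (-inf, 7): OK
  at node 41 with bounds (13, +inf): OK
  at node 14 with bounds (13, 41): OK
  at node 39 with bounds (14, 41): OK
  at node 42 with bounds (41, +inf): OK
  at node 45 with bounds (42, +inf): OK
No violation found at any node.
Result: Valid BST


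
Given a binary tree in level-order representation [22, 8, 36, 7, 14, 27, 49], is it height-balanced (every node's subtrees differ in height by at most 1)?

Tree (level-order array): [22, 8, 36, 7, 14, 27, 49]
Definition: a tree is height-balanced if, at every node, |h(left) - h(right)| <= 1 (empty subtree has height -1).
Bottom-up per-node check:
  node 7: h_left=-1, h_right=-1, diff=0 [OK], height=0
  node 14: h_left=-1, h_right=-1, diff=0 [OK], height=0
  node 8: h_left=0, h_right=0, diff=0 [OK], height=1
  node 27: h_left=-1, h_right=-1, diff=0 [OK], height=0
  node 49: h_left=-1, h_right=-1, diff=0 [OK], height=0
  node 36: h_left=0, h_right=0, diff=0 [OK], height=1
  node 22: h_left=1, h_right=1, diff=0 [OK], height=2
All nodes satisfy the balance condition.
Result: Balanced


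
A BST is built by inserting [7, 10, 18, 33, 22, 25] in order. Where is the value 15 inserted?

Starting tree (level order): [7, None, 10, None, 18, None, 33, 22, None, None, 25]
Insertion path: 7 -> 10 -> 18
Result: insert 15 as left child of 18
Final tree (level order): [7, None, 10, None, 18, 15, 33, None, None, 22, None, None, 25]


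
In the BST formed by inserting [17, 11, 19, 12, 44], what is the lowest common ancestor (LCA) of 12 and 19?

Tree insertion order: [17, 11, 19, 12, 44]
Tree (level-order array): [17, 11, 19, None, 12, None, 44]
In a BST, the LCA of p=12, q=19 is the first node v on the
root-to-leaf path with p <= v <= q (go left if both < v, right if both > v).
Walk from root:
  at 17: 12 <= 17 <= 19, this is the LCA
LCA = 17


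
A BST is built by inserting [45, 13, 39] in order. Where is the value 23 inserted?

Starting tree (level order): [45, 13, None, None, 39]
Insertion path: 45 -> 13 -> 39
Result: insert 23 as left child of 39
Final tree (level order): [45, 13, None, None, 39, 23]


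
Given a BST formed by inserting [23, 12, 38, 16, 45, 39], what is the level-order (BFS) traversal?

Tree insertion order: [23, 12, 38, 16, 45, 39]
Tree (level-order array): [23, 12, 38, None, 16, None, 45, None, None, 39]
BFS from the root, enqueuing left then right child of each popped node:
  queue [23] -> pop 23, enqueue [12, 38], visited so far: [23]
  queue [12, 38] -> pop 12, enqueue [16], visited so far: [23, 12]
  queue [38, 16] -> pop 38, enqueue [45], visited so far: [23, 12, 38]
  queue [16, 45] -> pop 16, enqueue [none], visited so far: [23, 12, 38, 16]
  queue [45] -> pop 45, enqueue [39], visited so far: [23, 12, 38, 16, 45]
  queue [39] -> pop 39, enqueue [none], visited so far: [23, 12, 38, 16, 45, 39]
Result: [23, 12, 38, 16, 45, 39]


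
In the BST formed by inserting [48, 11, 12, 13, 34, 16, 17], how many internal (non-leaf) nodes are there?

Tree built from: [48, 11, 12, 13, 34, 16, 17]
Tree (level-order array): [48, 11, None, None, 12, None, 13, None, 34, 16, None, None, 17]
Rule: An internal node has at least one child.
Per-node child counts:
  node 48: 1 child(ren)
  node 11: 1 child(ren)
  node 12: 1 child(ren)
  node 13: 1 child(ren)
  node 34: 1 child(ren)
  node 16: 1 child(ren)
  node 17: 0 child(ren)
Matching nodes: [48, 11, 12, 13, 34, 16]
Count of internal (non-leaf) nodes: 6


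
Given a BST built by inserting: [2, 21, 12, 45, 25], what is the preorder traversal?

Tree insertion order: [2, 21, 12, 45, 25]
Tree (level-order array): [2, None, 21, 12, 45, None, None, 25]
Preorder traversal: [2, 21, 12, 45, 25]


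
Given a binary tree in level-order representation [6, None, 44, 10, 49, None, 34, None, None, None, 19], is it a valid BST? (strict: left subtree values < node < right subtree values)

Level-order array: [6, None, 44, 10, 49, None, 34, None, None, None, 19]
Validate using subtree bounds (lo, hi): at each node, require lo < value < hi,
then recurse left with hi=value and right with lo=value.
Preorder trace (stopping at first violation):
  at node 6 with bounds (-inf, +inf): OK
  at node 44 with bounds (6, +inf): OK
  at node 10 with bounds (6, 44): OK
  at node 34 with bounds (10, 44): OK
  at node 19 with bounds (34, 44): VIOLATION
Node 19 violates its bound: not (34 < 19 < 44).
Result: Not a valid BST


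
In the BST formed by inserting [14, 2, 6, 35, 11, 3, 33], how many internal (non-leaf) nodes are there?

Tree built from: [14, 2, 6, 35, 11, 3, 33]
Tree (level-order array): [14, 2, 35, None, 6, 33, None, 3, 11]
Rule: An internal node has at least one child.
Per-node child counts:
  node 14: 2 child(ren)
  node 2: 1 child(ren)
  node 6: 2 child(ren)
  node 3: 0 child(ren)
  node 11: 0 child(ren)
  node 35: 1 child(ren)
  node 33: 0 child(ren)
Matching nodes: [14, 2, 6, 35]
Count of internal (non-leaf) nodes: 4


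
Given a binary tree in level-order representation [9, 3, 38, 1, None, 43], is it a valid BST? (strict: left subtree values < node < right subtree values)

Level-order array: [9, 3, 38, 1, None, 43]
Validate using subtree bounds (lo, hi): at each node, require lo < value < hi,
then recurse left with hi=value and right with lo=value.
Preorder trace (stopping at first violation):
  at node 9 with bounds (-inf, +inf): OK
  at node 3 with bounds (-inf, 9): OK
  at node 1 with bounds (-inf, 3): OK
  at node 38 with bounds (9, +inf): OK
  at node 43 with bounds (9, 38): VIOLATION
Node 43 violates its bound: not (9 < 43 < 38).
Result: Not a valid BST


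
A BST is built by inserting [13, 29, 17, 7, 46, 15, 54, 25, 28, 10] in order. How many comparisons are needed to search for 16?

Search path for 16: 13 -> 29 -> 17 -> 15
Found: False
Comparisons: 4


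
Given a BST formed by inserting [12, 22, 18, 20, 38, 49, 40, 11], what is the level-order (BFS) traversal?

Tree insertion order: [12, 22, 18, 20, 38, 49, 40, 11]
Tree (level-order array): [12, 11, 22, None, None, 18, 38, None, 20, None, 49, None, None, 40]
BFS from the root, enqueuing left then right child of each popped node:
  queue [12] -> pop 12, enqueue [11, 22], visited so far: [12]
  queue [11, 22] -> pop 11, enqueue [none], visited so far: [12, 11]
  queue [22] -> pop 22, enqueue [18, 38], visited so far: [12, 11, 22]
  queue [18, 38] -> pop 18, enqueue [20], visited so far: [12, 11, 22, 18]
  queue [38, 20] -> pop 38, enqueue [49], visited so far: [12, 11, 22, 18, 38]
  queue [20, 49] -> pop 20, enqueue [none], visited so far: [12, 11, 22, 18, 38, 20]
  queue [49] -> pop 49, enqueue [40], visited so far: [12, 11, 22, 18, 38, 20, 49]
  queue [40] -> pop 40, enqueue [none], visited so far: [12, 11, 22, 18, 38, 20, 49, 40]
Result: [12, 11, 22, 18, 38, 20, 49, 40]


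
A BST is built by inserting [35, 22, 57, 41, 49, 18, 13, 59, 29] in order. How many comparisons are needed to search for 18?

Search path for 18: 35 -> 22 -> 18
Found: True
Comparisons: 3


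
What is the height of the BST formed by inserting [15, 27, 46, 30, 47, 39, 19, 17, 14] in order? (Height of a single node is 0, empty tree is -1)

Insertion order: [15, 27, 46, 30, 47, 39, 19, 17, 14]
Tree (level-order array): [15, 14, 27, None, None, 19, 46, 17, None, 30, 47, None, None, None, 39]
Compute height bottom-up (empty subtree = -1):
  height(14) = 1 + max(-1, -1) = 0
  height(17) = 1 + max(-1, -1) = 0
  height(19) = 1 + max(0, -1) = 1
  height(39) = 1 + max(-1, -1) = 0
  height(30) = 1 + max(-1, 0) = 1
  height(47) = 1 + max(-1, -1) = 0
  height(46) = 1 + max(1, 0) = 2
  height(27) = 1 + max(1, 2) = 3
  height(15) = 1 + max(0, 3) = 4
Height = 4


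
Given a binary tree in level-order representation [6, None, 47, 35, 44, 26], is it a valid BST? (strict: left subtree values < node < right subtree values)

Level-order array: [6, None, 47, 35, 44, 26]
Validate using subtree bounds (lo, hi): at each node, require lo < value < hi,
then recurse left with hi=value and right with lo=value.
Preorder trace (stopping at first violation):
  at node 6 with bounds (-inf, +inf): OK
  at node 47 with bounds (6, +inf): OK
  at node 35 with bounds (6, 47): OK
  at node 26 with bounds (6, 35): OK
  at node 44 with bounds (47, +inf): VIOLATION
Node 44 violates its bound: not (47 < 44 < +inf).
Result: Not a valid BST


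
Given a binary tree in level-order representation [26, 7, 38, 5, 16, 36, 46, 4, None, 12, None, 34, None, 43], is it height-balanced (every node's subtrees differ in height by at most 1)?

Tree (level-order array): [26, 7, 38, 5, 16, 36, 46, 4, None, 12, None, 34, None, 43]
Definition: a tree is height-balanced if, at every node, |h(left) - h(right)| <= 1 (empty subtree has height -1).
Bottom-up per-node check:
  node 4: h_left=-1, h_right=-1, diff=0 [OK], height=0
  node 5: h_left=0, h_right=-1, diff=1 [OK], height=1
  node 12: h_left=-1, h_right=-1, diff=0 [OK], height=0
  node 16: h_left=0, h_right=-1, diff=1 [OK], height=1
  node 7: h_left=1, h_right=1, diff=0 [OK], height=2
  node 34: h_left=-1, h_right=-1, diff=0 [OK], height=0
  node 36: h_left=0, h_right=-1, diff=1 [OK], height=1
  node 43: h_left=-1, h_right=-1, diff=0 [OK], height=0
  node 46: h_left=0, h_right=-1, diff=1 [OK], height=1
  node 38: h_left=1, h_right=1, diff=0 [OK], height=2
  node 26: h_left=2, h_right=2, diff=0 [OK], height=3
All nodes satisfy the balance condition.
Result: Balanced
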